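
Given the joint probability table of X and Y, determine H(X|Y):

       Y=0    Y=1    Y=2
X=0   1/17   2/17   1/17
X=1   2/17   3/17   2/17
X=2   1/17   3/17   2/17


H(X|Y) = Σ_y p(y) H(X|Y=y)
  p(Y=0) = 4/17, H(X|Y=0) = 1.5000
  p(Y=1) = 8/17, H(X|Y=1) = 1.5613
  p(Y=2) = 5/17, H(X|Y=2) = 1.5219
H(X|Y) = 0.2353×1.5000 + 0.4706×1.5613 + 0.2941×1.5219 = 1.5353 bits


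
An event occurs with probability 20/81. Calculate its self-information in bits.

Information content I(x) = -log₂(p(x))
I = -log₂(20/81) = -log₂(0.2469)
I = 2.0179 bits


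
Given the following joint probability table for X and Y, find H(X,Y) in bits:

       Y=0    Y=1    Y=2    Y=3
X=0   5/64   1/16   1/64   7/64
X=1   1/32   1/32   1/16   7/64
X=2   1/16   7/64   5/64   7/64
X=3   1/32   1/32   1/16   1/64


H(X,Y) = -Σ p(x,y) log₂ p(x,y)
  p(0,0)=5/64: -0.0781 × log₂(0.0781) = 0.2873
  p(0,1)=1/16: -0.0625 × log₂(0.0625) = 0.2500
  p(0,2)=1/64: -0.0156 × log₂(0.0156) = 0.0938
  p(0,3)=7/64: -0.1094 × log₂(0.1094) = 0.3492
  p(1,0)=1/32: -0.0312 × log₂(0.0312) = 0.1562
  p(1,1)=1/32: -0.0312 × log₂(0.0312) = 0.1562
  p(1,2)=1/16: -0.0625 × log₂(0.0625) = 0.2500
  p(1,3)=7/64: -0.1094 × log₂(0.1094) = 0.3492
  p(2,0)=1/16: -0.0625 × log₂(0.0625) = 0.2500
  p(2,1)=7/64: -0.1094 × log₂(0.1094) = 0.3492
  p(2,2)=5/64: -0.0781 × log₂(0.0781) = 0.2873
  p(2,3)=7/64: -0.1094 × log₂(0.1094) = 0.3492
  p(3,0)=1/32: -0.0312 × log₂(0.0312) = 0.1562
  p(3,1)=1/32: -0.0312 × log₂(0.0312) = 0.1562
  p(3,2)=1/16: -0.0625 × log₂(0.0625) = 0.2500
  p(3,3)=1/64: -0.0156 × log₂(0.0156) = 0.0938
H(X,Y) = 3.7840 bits


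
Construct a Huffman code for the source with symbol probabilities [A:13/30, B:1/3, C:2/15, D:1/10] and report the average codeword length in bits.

Huffman tree construction:
Combine smallest probabilities repeatedly
Resulting codes:
  A: 0 (length 1)
  B: 11 (length 2)
  C: 101 (length 3)
  D: 100 (length 3)
Average length = Σ p(s) × length(s) = 1.8000 bits


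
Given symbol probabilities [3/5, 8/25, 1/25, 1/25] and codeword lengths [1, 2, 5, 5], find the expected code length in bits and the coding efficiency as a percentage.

Average length L = Σ p_i × l_i = 1.6400 bits
Entropy H = 1.3397 bits
Efficiency η = H/L × 100% = 81.69%


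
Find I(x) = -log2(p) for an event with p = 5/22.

Information content I(x) = -log₂(p(x))
I = -log₂(5/22) = -log₂(0.2273)
I = 2.1375 bits


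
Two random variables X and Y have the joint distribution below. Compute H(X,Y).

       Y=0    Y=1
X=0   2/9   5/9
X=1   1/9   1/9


H(X,Y) = -Σ p(x,y) log₂ p(x,y)
  p(0,0)=2/9: -0.2222 × log₂(0.2222) = 0.4822
  p(0,1)=5/9: -0.5556 × log₂(0.5556) = 0.4711
  p(1,0)=1/9: -0.1111 × log₂(0.1111) = 0.3522
  p(1,1)=1/9: -0.1111 × log₂(0.1111) = 0.3522
H(X,Y) = 1.6577 bits


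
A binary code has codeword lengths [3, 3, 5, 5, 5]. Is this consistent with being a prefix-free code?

Kraft inequality: Σ 2^(-l_i) ≤ 1 for prefix-free code
Calculating: 2^(-3) + 2^(-3) + 2^(-5) + 2^(-5) + 2^(-5)
= 0.125 + 0.125 + 0.03125 + 0.03125 + 0.03125
= 0.3438
Since 0.3438 ≤ 1, prefix-free code exists


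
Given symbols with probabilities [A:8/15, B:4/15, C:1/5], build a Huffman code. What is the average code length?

Huffman tree construction:
Combine smallest probabilities repeatedly
Resulting codes:
  A: 1 (length 1)
  B: 01 (length 2)
  C: 00 (length 2)
Average length = Σ p(s) × length(s) = 1.4667 bits


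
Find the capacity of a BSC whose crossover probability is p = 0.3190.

For BSC with error probability p:
C = 1 - H(p) where H(p) is binary entropy
H(0.3190) = -0.3190 × log₂(0.3190) - 0.6810 × log₂(0.6810)
H(p) = 0.9033
C = 1 - 0.9033 = 0.0967 bits/use


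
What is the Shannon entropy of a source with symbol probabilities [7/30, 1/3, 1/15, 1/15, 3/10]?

H(X) = -Σ p(x) log₂ p(x)
  -7/30 × log₂(7/30) = 0.4899
  -1/3 × log₂(1/3) = 0.5283
  -1/15 × log₂(1/15) = 0.2605
  -1/15 × log₂(1/15) = 0.2605
  -3/10 × log₂(3/10) = 0.5211
H(X) = 2.0602 bits


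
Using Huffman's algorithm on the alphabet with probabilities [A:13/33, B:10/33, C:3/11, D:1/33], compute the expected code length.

Huffman tree construction:
Combine smallest probabilities repeatedly
Resulting codes:
  A: 0 (length 1)
  B: 10 (length 2)
  C: 111 (length 3)
  D: 110 (length 3)
Average length = Σ p(s) × length(s) = 1.9091 bits


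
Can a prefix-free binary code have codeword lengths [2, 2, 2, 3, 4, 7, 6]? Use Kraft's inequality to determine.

Kraft inequality: Σ 2^(-l_i) ≤ 1 for prefix-free code
Calculating: 2^(-2) + 2^(-2) + 2^(-2) + 2^(-3) + 2^(-4) + 2^(-7) + 2^(-6)
= 0.25 + 0.25 + 0.25 + 0.125 + 0.0625 + 0.0078125 + 0.015625
= 0.9609
Since 0.9609 ≤ 1, prefix-free code exists


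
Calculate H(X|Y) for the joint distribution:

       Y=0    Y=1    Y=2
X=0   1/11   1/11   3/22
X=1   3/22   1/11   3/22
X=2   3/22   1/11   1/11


H(X|Y) = Σ_y p(y) H(X|Y=y)
  p(Y=0) = 4/11, H(X|Y=0) = 1.5613
  p(Y=1) = 3/11, H(X|Y=1) = 1.5850
  p(Y=2) = 4/11, H(X|Y=2) = 1.5613
H(X|Y) = 0.3636×1.5613 + 0.2727×1.5850 + 0.3636×1.5613 = 1.5677 bits


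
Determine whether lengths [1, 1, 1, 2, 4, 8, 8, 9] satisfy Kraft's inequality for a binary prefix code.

Kraft inequality: Σ 2^(-l_i) ≤ 1 for prefix-free code
Calculating: 2^(-1) + 2^(-1) + 2^(-1) + 2^(-2) + 2^(-4) + 2^(-8) + 2^(-8) + 2^(-9)
= 0.5 + 0.5 + 0.5 + 0.25 + 0.0625 + 0.00390625 + 0.00390625 + 0.001953125
= 1.8223
Since 1.8223 > 1, prefix-free code does not exist


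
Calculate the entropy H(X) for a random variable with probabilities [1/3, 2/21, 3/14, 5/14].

H(X) = -Σ p(x) log₂ p(x)
  -1/3 × log₂(1/3) = 0.5283
  -2/21 × log₂(2/21) = 0.3231
  -3/14 × log₂(3/14) = 0.4762
  -5/14 × log₂(5/14) = 0.5305
H(X) = 1.8581 bits


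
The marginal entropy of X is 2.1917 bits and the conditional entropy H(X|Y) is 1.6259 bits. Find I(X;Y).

I(X;Y) = H(X) - H(X|Y)
I(X;Y) = 2.1917 - 1.6259 = 0.5658 bits


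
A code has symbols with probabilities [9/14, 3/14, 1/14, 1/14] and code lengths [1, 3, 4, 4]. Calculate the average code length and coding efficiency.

Average length L = Σ p_i × l_i = 1.8571 bits
Entropy H = 1.4299 bits
Efficiency η = H/L × 100% = 77.00%


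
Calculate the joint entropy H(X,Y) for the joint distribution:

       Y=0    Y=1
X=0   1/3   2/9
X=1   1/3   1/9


H(X,Y) = -Σ p(x,y) log₂ p(x,y)
  p(0,0)=1/3: -0.3333 × log₂(0.3333) = 0.5283
  p(0,1)=2/9: -0.2222 × log₂(0.2222) = 0.4822
  p(1,0)=1/3: -0.3333 × log₂(0.3333) = 0.5283
  p(1,1)=1/9: -0.1111 × log₂(0.1111) = 0.3522
H(X,Y) = 1.8911 bits


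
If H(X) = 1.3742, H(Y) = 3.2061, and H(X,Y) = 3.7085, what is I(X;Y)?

I(X;Y) = H(X) + H(Y) - H(X,Y)
I(X;Y) = 1.3742 + 3.2061 - 3.7085 = 0.8718 bits


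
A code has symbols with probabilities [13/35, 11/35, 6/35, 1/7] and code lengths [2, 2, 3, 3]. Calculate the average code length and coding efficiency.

Average length L = Σ p_i × l_i = 2.3143 bits
Entropy H = 1.8927 bits
Efficiency η = H/L × 100% = 81.79%


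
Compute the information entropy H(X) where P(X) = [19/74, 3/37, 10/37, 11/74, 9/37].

H(X) = -Σ p(x) log₂ p(x)
  -19/74 × log₂(19/74) = 0.5036
  -3/37 × log₂(3/37) = 0.2939
  -10/37 × log₂(10/37) = 0.5101
  -11/74 × log₂(11/74) = 0.4088
  -9/37 × log₂(9/37) = 0.4961
H(X) = 2.2125 bits


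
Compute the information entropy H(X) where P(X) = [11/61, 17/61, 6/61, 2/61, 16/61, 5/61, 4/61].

H(X) = -Σ p(x) log₂ p(x)
  -11/61 × log₂(11/61) = 0.4456
  -17/61 × log₂(17/61) = 0.5137
  -6/61 × log₂(6/61) = 0.3291
  -2/61 × log₂(2/61) = 0.1617
  -16/61 × log₂(16/61) = 0.5064
  -5/61 × log₂(5/61) = 0.2958
  -4/61 × log₂(4/61) = 0.2578
H(X) = 2.5101 bits


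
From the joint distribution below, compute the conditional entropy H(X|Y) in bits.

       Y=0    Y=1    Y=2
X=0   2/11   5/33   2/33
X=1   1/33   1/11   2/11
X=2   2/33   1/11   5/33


H(X|Y) = Σ_y p(y) H(X|Y=y)
  p(Y=0) = 3/11, H(X|Y=0) = 1.2244
  p(Y=1) = 1/3, H(X|Y=1) = 1.5395
  p(Y=2) = 13/33, H(X|Y=2) = 1.4605
H(X|Y) = 0.2727×1.2244 + 0.3333×1.5395 + 0.3939×1.4605 = 1.4224 bits


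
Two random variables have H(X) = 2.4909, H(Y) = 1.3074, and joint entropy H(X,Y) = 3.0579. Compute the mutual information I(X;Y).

I(X;Y) = H(X) + H(Y) - H(X,Y)
I(X;Y) = 2.4909 + 1.3074 - 3.0579 = 0.7404 bits


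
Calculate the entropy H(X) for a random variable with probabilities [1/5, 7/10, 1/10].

H(X) = -Σ p(x) log₂ p(x)
  -1/5 × log₂(1/5) = 0.4644
  -7/10 × log₂(7/10) = 0.3602
  -1/10 × log₂(1/10) = 0.3322
H(X) = 1.1568 bits


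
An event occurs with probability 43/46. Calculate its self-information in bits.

Information content I(x) = -log₂(p(x))
I = -log₂(43/46) = -log₂(0.9348)
I = 0.0973 bits


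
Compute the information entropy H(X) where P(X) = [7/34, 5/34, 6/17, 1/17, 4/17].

H(X) = -Σ p(x) log₂ p(x)
  -7/34 × log₂(7/34) = 0.4694
  -5/34 × log₂(5/34) = 0.4067
  -6/17 × log₂(6/17) = 0.5303
  -1/17 × log₂(1/17) = 0.2404
  -4/17 × log₂(4/17) = 0.4912
H(X) = 2.1380 bits


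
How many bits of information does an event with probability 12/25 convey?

Information content I(x) = -log₂(p(x))
I = -log₂(12/25) = -log₂(0.4800)
I = 1.0589 bits


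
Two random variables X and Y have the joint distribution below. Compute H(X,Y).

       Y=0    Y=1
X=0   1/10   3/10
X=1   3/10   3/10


H(X,Y) = -Σ p(x,y) log₂ p(x,y)
  p(0,0)=1/10: -0.1000 × log₂(0.1000) = 0.3322
  p(0,1)=3/10: -0.3000 × log₂(0.3000) = 0.5211
  p(1,0)=3/10: -0.3000 × log₂(0.3000) = 0.5211
  p(1,1)=3/10: -0.3000 × log₂(0.3000) = 0.5211
H(X,Y) = 1.8955 bits


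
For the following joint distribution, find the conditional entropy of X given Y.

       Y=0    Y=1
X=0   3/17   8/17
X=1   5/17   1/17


H(X|Y) = Σ_y p(y) H(X|Y=y)
  p(Y=0) = 8/17, H(X|Y=0) = 0.9544
  p(Y=1) = 9/17, H(X|Y=1) = 0.5033
H(X|Y) = 0.4706×0.9544 + 0.5294×0.5033 = 0.7156 bits


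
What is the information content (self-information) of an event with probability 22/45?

Information content I(x) = -log₂(p(x))
I = -log₂(22/45) = -log₂(0.4889)
I = 1.0324 bits


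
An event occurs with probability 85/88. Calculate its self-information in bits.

Information content I(x) = -log₂(p(x))
I = -log₂(85/88) = -log₂(0.9659)
I = 0.0500 bits


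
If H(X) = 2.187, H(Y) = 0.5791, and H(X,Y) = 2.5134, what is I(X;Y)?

I(X;Y) = H(X) + H(Y) - H(X,Y)
I(X;Y) = 2.187 + 0.5791 - 2.5134 = 0.2527 bits


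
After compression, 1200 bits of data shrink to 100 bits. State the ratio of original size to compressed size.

Compression ratio = Original / Compressed
= 1200 / 100 = 12.00:1


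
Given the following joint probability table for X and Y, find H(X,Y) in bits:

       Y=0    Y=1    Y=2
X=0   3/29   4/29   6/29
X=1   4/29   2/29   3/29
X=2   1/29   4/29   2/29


H(X,Y) = -Σ p(x,y) log₂ p(x,y)
  p(0,0)=3/29: -0.1034 × log₂(0.1034) = 0.3386
  p(0,1)=4/29: -0.1379 × log₂(0.1379) = 0.3942
  p(0,2)=6/29: -0.2069 × log₂(0.2069) = 0.4703
  p(1,0)=4/29: -0.1379 × log₂(0.1379) = 0.3942
  p(1,1)=2/29: -0.0690 × log₂(0.0690) = 0.2661
  p(1,2)=3/29: -0.1034 × log₂(0.1034) = 0.3386
  p(2,0)=1/29: -0.0345 × log₂(0.0345) = 0.1675
  p(2,1)=4/29: -0.1379 × log₂(0.1379) = 0.3942
  p(2,2)=2/29: -0.0690 × log₂(0.0690) = 0.2661
H(X,Y) = 3.0297 bits


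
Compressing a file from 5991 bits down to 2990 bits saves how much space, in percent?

Space savings = (1 - Compressed/Original) × 100%
= (1 - 2990/5991) × 100%
= 50.09%


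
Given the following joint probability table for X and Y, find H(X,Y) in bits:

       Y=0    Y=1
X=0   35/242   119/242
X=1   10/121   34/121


H(X,Y) = -Σ p(x,y) log₂ p(x,y)
  p(0,0)=35/242: -0.1446 × log₂(0.1446) = 0.4035
  p(0,1)=119/242: -0.4917 × log₂(0.4917) = 0.5036
  p(1,0)=10/121: -0.0826 × log₂(0.0826) = 0.2973
  p(1,1)=34/121: -0.2810 × log₂(0.2810) = 0.5146
H(X,Y) = 1.7189 bits


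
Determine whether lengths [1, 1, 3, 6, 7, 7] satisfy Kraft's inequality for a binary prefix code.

Kraft inequality: Σ 2^(-l_i) ≤ 1 for prefix-free code
Calculating: 2^(-1) + 2^(-1) + 2^(-3) + 2^(-6) + 2^(-7) + 2^(-7)
= 0.5 + 0.5 + 0.125 + 0.015625 + 0.0078125 + 0.0078125
= 1.1562
Since 1.1562 > 1, prefix-free code does not exist


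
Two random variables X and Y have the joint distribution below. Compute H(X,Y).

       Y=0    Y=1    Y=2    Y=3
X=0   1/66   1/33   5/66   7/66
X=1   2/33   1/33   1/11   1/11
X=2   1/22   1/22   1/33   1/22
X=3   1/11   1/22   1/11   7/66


H(X,Y) = -Σ p(x,y) log₂ p(x,y)
  p(0,0)=1/66: -0.0152 × log₂(0.0152) = 0.0916
  p(0,1)=1/33: -0.0303 × log₂(0.0303) = 0.1529
  p(0,2)=5/66: -0.0758 × log₂(0.0758) = 0.2820
  p(0,3)=7/66: -0.1061 × log₂(0.1061) = 0.3433
  p(1,0)=2/33: -0.0606 × log₂(0.0606) = 0.2451
  p(1,1)=1/33: -0.0303 × log₂(0.0303) = 0.1529
  p(1,2)=1/11: -0.0909 × log₂(0.0909) = 0.3145
  p(1,3)=1/11: -0.0909 × log₂(0.0909) = 0.3145
  p(2,0)=1/22: -0.0455 × log₂(0.0455) = 0.2027
  p(2,1)=1/22: -0.0455 × log₂(0.0455) = 0.2027
  p(2,2)=1/33: -0.0303 × log₂(0.0303) = 0.1529
  p(2,3)=1/22: -0.0455 × log₂(0.0455) = 0.2027
  p(3,0)=1/11: -0.0909 × log₂(0.0909) = 0.3145
  p(3,1)=1/22: -0.0455 × log₂(0.0455) = 0.2027
  p(3,2)=1/11: -0.0909 × log₂(0.0909) = 0.3145
  p(3,3)=7/66: -0.1061 × log₂(0.1061) = 0.3433
H(X,Y) = 3.8327 bits


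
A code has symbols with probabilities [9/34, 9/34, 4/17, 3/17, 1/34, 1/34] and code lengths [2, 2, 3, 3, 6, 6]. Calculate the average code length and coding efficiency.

Average length L = Σ p_i × l_i = 2.6471 bits
Entropy H = 2.2472 bits
Efficiency η = H/L × 100% = 84.89%


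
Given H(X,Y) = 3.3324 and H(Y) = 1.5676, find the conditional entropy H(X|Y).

Chain rule: H(X,Y) = H(X|Y) + H(Y)
H(X|Y) = H(X,Y) - H(Y) = 3.3324 - 1.5676 = 1.7648 bits


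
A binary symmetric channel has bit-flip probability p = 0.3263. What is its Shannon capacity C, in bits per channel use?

For BSC with error probability p:
C = 1 - H(p) where H(p) is binary entropy
H(0.3263) = -0.3263 × log₂(0.3263) - 0.6737 × log₂(0.6737)
H(p) = 0.9111
C = 1 - 0.9111 = 0.0889 bits/use


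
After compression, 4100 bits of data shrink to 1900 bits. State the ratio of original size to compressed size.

Compression ratio = Original / Compressed
= 4100 / 1900 = 2.16:1


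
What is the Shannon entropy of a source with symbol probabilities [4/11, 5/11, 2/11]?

H(X) = -Σ p(x) log₂ p(x)
  -4/11 × log₂(4/11) = 0.5307
  -5/11 × log₂(5/11) = 0.5170
  -2/11 × log₂(2/11) = 0.4472
H(X) = 1.4949 bits


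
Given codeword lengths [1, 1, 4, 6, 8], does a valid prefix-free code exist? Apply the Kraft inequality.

Kraft inequality: Σ 2^(-l_i) ≤ 1 for prefix-free code
Calculating: 2^(-1) + 2^(-1) + 2^(-4) + 2^(-6) + 2^(-8)
= 0.5 + 0.5 + 0.0625 + 0.015625 + 0.00390625
= 1.0820
Since 1.0820 > 1, prefix-free code does not exist


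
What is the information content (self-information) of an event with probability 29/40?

Information content I(x) = -log₂(p(x))
I = -log₂(29/40) = -log₂(0.7250)
I = 0.4639 bits


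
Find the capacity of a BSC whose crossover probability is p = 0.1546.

For BSC with error probability p:
C = 1 - H(p) where H(p) is binary entropy
H(0.1546) = -0.1546 × log₂(0.1546) - 0.8454 × log₂(0.8454)
H(p) = 0.6212
C = 1 - 0.6212 = 0.3788 bits/use


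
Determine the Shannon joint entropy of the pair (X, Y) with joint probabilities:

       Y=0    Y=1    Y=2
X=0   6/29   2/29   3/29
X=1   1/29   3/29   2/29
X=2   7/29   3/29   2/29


H(X,Y) = -Σ p(x,y) log₂ p(x,y)
  p(0,0)=6/29: -0.2069 × log₂(0.2069) = 0.4703
  p(0,1)=2/29: -0.0690 × log₂(0.0690) = 0.2661
  p(0,2)=3/29: -0.1034 × log₂(0.1034) = 0.3386
  p(1,0)=1/29: -0.0345 × log₂(0.0345) = 0.1675
  p(1,1)=3/29: -0.1034 × log₂(0.1034) = 0.3386
  p(1,2)=2/29: -0.0690 × log₂(0.0690) = 0.2661
  p(2,0)=7/29: -0.2414 × log₂(0.2414) = 0.4950
  p(2,1)=3/29: -0.1034 × log₂(0.1034) = 0.3386
  p(2,2)=2/29: -0.0690 × log₂(0.0690) = 0.2661
H(X,Y) = 2.9467 bits


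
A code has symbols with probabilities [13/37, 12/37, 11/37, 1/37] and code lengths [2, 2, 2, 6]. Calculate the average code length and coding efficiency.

Average length L = Σ p_i × l_i = 2.1081 bits
Entropy H = 1.7181 bits
Efficiency η = H/L × 100% = 81.50%


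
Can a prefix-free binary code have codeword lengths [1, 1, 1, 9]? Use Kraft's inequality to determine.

Kraft inequality: Σ 2^(-l_i) ≤ 1 for prefix-free code
Calculating: 2^(-1) + 2^(-1) + 2^(-1) + 2^(-9)
= 0.5 + 0.5 + 0.5 + 0.001953125
= 1.5020
Since 1.5020 > 1, prefix-free code does not exist


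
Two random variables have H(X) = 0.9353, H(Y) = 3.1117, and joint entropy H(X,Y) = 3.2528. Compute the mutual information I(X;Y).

I(X;Y) = H(X) + H(Y) - H(X,Y)
I(X;Y) = 0.9353 + 3.1117 - 3.2528 = 0.7942 bits


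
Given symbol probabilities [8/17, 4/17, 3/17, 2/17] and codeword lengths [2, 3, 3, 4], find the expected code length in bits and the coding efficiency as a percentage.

Average length L = Σ p_i × l_i = 2.6471 bits
Entropy H = 1.8078 bits
Efficiency η = H/L × 100% = 68.29%


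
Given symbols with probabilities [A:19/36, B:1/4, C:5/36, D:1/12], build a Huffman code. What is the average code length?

Huffman tree construction:
Combine smallest probabilities repeatedly
Resulting codes:
  A: 1 (length 1)
  B: 01 (length 2)
  C: 001 (length 3)
  D: 000 (length 3)
Average length = Σ p(s) × length(s) = 1.6944 bits


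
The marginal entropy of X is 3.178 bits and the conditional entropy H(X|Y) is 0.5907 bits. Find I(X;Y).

I(X;Y) = H(X) - H(X|Y)
I(X;Y) = 3.178 - 0.5907 = 2.5873 bits


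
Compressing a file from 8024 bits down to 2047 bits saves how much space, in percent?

Space savings = (1 - Compressed/Original) × 100%
= (1 - 2047/8024) × 100%
= 74.49%


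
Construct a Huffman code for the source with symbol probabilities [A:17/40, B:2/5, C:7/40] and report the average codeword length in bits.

Huffman tree construction:
Combine smallest probabilities repeatedly
Resulting codes:
  A: 0 (length 1)
  B: 11 (length 2)
  C: 10 (length 2)
Average length = Σ p(s) × length(s) = 1.5750 bits


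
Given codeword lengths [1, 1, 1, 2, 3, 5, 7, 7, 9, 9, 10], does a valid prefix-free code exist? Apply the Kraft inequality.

Kraft inequality: Σ 2^(-l_i) ≤ 1 for prefix-free code
Calculating: 2^(-1) + 2^(-1) + 2^(-1) + 2^(-2) + 2^(-3) + 2^(-5) + 2^(-7) + 2^(-7) + 2^(-9) + 2^(-9) + 2^(-10)
= 0.5 + 0.5 + 0.5 + 0.25 + 0.125 + 0.03125 + 0.0078125 + 0.0078125 + 0.001953125 + 0.001953125 + 0.0009765625
= 1.9268
Since 1.9268 > 1, prefix-free code does not exist


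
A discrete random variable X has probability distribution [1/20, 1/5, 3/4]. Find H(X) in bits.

H(X) = -Σ p(x) log₂ p(x)
  -1/20 × log₂(1/20) = 0.2161
  -1/5 × log₂(1/5) = 0.4644
  -3/4 × log₂(3/4) = 0.3113
H(X) = 0.9918 bits


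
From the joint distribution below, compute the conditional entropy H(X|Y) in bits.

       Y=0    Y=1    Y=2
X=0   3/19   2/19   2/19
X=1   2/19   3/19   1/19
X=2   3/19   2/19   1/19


H(X|Y) = Σ_y p(y) H(X|Y=y)
  p(Y=0) = 8/19, H(X|Y=0) = 1.5613
  p(Y=1) = 7/19, H(X|Y=1) = 1.5567
  p(Y=2) = 4/19, H(X|Y=2) = 1.5000
H(X|Y) = 0.4211×1.5613 + 0.3684×1.5567 + 0.2105×1.5000 = 1.5467 bits


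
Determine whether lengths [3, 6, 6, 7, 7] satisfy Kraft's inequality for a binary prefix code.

Kraft inequality: Σ 2^(-l_i) ≤ 1 for prefix-free code
Calculating: 2^(-3) + 2^(-6) + 2^(-6) + 2^(-7) + 2^(-7)
= 0.125 + 0.015625 + 0.015625 + 0.0078125 + 0.0078125
= 0.1719
Since 0.1719 ≤ 1, prefix-free code exists


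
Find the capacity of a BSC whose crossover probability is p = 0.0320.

For BSC with error probability p:
C = 1 - H(p) where H(p) is binary entropy
H(0.0320) = -0.0320 × log₂(0.0320) - 0.9680 × log₂(0.9680)
H(p) = 0.2043
C = 1 - 0.2043 = 0.7957 bits/use


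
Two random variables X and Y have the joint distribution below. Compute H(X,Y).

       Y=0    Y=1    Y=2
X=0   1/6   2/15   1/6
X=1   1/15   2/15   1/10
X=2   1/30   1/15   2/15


H(X,Y) = -Σ p(x,y) log₂ p(x,y)
  p(0,0)=1/6: -0.1667 × log₂(0.1667) = 0.4308
  p(0,1)=2/15: -0.1333 × log₂(0.1333) = 0.3876
  p(0,2)=1/6: -0.1667 × log₂(0.1667) = 0.4308
  p(1,0)=1/15: -0.0667 × log₂(0.0667) = 0.2605
  p(1,1)=2/15: -0.1333 × log₂(0.1333) = 0.3876
  p(1,2)=1/10: -0.1000 × log₂(0.1000) = 0.3322
  p(2,0)=1/30: -0.0333 × log₂(0.0333) = 0.1636
  p(2,1)=1/15: -0.0667 × log₂(0.0667) = 0.2605
  p(2,2)=2/15: -0.1333 × log₂(0.1333) = 0.3876
H(X,Y) = 3.0411 bits


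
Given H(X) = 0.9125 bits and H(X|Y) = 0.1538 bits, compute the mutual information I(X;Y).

I(X;Y) = H(X) - H(X|Y)
I(X;Y) = 0.9125 - 0.1538 = 0.7587 bits


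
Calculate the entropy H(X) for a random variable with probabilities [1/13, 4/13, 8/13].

H(X) = -Σ p(x) log₂ p(x)
  -1/13 × log₂(1/13) = 0.2846
  -4/13 × log₂(4/13) = 0.5232
  -8/13 × log₂(8/13) = 0.4310
H(X) = 1.2389 bits


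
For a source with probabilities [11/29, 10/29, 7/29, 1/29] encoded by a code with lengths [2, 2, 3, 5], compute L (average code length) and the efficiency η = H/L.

Average length L = Σ p_i × l_i = 2.3448 bits
Entropy H = 1.7227 bits
Efficiency η = H/L × 100% = 73.47%


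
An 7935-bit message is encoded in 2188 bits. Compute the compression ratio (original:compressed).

Compression ratio = Original / Compressed
= 7935 / 2188 = 3.63:1


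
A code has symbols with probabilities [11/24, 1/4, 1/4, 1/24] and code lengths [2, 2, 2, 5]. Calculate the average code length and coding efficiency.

Average length L = Σ p_i × l_i = 2.1250 bits
Entropy H = 1.7069 bits
Efficiency η = H/L × 100% = 80.33%


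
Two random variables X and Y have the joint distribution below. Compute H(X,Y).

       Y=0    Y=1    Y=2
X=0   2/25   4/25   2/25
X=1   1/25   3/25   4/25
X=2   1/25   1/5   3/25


H(X,Y) = -Σ p(x,y) log₂ p(x,y)
  p(0,0)=2/25: -0.0800 × log₂(0.0800) = 0.2915
  p(0,1)=4/25: -0.1600 × log₂(0.1600) = 0.4230
  p(0,2)=2/25: -0.0800 × log₂(0.0800) = 0.2915
  p(1,0)=1/25: -0.0400 × log₂(0.0400) = 0.1858
  p(1,1)=3/25: -0.1200 × log₂(0.1200) = 0.3671
  p(1,2)=4/25: -0.1600 × log₂(0.1600) = 0.4230
  p(2,0)=1/25: -0.0400 × log₂(0.0400) = 0.1858
  p(2,1)=1/5: -0.2000 × log₂(0.2000) = 0.4644
  p(2,2)=3/25: -0.1200 × log₂(0.1200) = 0.3671
H(X,Y) = 2.9991 bits


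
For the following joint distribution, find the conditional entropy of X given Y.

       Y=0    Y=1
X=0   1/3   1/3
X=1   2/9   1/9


H(X|Y) = Σ_y p(y) H(X|Y=y)
  p(Y=0) = 5/9, H(X|Y=0) = 0.9710
  p(Y=1) = 4/9, H(X|Y=1) = 0.8113
H(X|Y) = 0.5556×0.9710 + 0.4444×0.8113 = 0.9000 bits


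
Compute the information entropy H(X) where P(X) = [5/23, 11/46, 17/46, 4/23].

H(X) = -Σ p(x) log₂ p(x)
  -5/23 × log₂(5/23) = 0.4786
  -11/46 × log₂(11/46) = 0.4936
  -17/46 × log₂(17/46) = 0.5307
  -4/23 × log₂(4/23) = 0.4389
H(X) = 1.9418 bits


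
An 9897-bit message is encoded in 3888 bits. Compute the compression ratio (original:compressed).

Compression ratio = Original / Compressed
= 9897 / 3888 = 2.55:1


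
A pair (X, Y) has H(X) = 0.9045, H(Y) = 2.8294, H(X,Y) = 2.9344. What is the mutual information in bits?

I(X;Y) = H(X) + H(Y) - H(X,Y)
I(X;Y) = 0.9045 + 2.8294 - 2.9344 = 0.7995 bits


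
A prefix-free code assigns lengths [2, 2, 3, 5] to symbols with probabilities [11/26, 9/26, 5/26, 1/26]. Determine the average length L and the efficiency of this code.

Average length L = Σ p_i × l_i = 2.3077 bits
Entropy H = 1.6930 bits
Efficiency η = H/L × 100% = 73.36%


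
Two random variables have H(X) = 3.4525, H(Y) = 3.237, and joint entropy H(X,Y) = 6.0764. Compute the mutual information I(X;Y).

I(X;Y) = H(X) + H(Y) - H(X,Y)
I(X;Y) = 3.4525 + 3.237 - 6.0764 = 0.6131 bits


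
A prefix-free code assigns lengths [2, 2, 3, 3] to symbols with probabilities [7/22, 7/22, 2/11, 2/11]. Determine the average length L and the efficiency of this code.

Average length L = Σ p_i × l_i = 2.3636 bits
Entropy H = 1.9457 bits
Efficiency η = H/L × 100% = 82.32%


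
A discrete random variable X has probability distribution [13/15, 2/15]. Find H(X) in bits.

H(X) = -Σ p(x) log₂ p(x)
  -13/15 × log₂(13/15) = 0.1789
  -2/15 × log₂(2/15) = 0.3876
H(X) = 0.5665 bits


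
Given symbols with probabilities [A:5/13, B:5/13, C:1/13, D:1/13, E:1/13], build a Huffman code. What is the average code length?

Huffman tree construction:
Combine smallest probabilities repeatedly
Resulting codes:
  A: 11 (length 2)
  B: 0 (length 1)
  C: 1010 (length 4)
  D: 1011 (length 4)
  E: 100 (length 3)
Average length = Σ p(s) × length(s) = 2.0000 bits


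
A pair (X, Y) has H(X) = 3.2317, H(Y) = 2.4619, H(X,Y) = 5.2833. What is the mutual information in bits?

I(X;Y) = H(X) + H(Y) - H(X,Y)
I(X;Y) = 3.2317 + 2.4619 - 5.2833 = 0.4103 bits


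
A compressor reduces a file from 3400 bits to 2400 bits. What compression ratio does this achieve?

Compression ratio = Original / Compressed
= 3400 / 2400 = 1.42:1


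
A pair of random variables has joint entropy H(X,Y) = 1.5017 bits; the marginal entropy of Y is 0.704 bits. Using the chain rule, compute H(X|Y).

Chain rule: H(X,Y) = H(X|Y) + H(Y)
H(X|Y) = H(X,Y) - H(Y) = 1.5017 - 0.704 = 0.7977 bits


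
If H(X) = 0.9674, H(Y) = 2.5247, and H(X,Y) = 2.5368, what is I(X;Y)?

I(X;Y) = H(X) + H(Y) - H(X,Y)
I(X;Y) = 0.9674 + 2.5247 - 2.5368 = 0.9553 bits


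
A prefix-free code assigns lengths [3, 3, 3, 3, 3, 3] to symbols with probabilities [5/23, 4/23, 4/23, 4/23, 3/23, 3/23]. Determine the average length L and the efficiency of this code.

Average length L = Σ p_i × l_i = 3.0000 bits
Entropy H = 2.5618 bits
Efficiency η = H/L × 100% = 85.39%


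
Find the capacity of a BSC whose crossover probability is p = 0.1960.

For BSC with error probability p:
C = 1 - H(p) where H(p) is binary entropy
H(0.1960) = -0.1960 × log₂(0.1960) - 0.8040 × log₂(0.8040)
H(p) = 0.7139
C = 1 - 0.7139 = 0.2861 bits/use


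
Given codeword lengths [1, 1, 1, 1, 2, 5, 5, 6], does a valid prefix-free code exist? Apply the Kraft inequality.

Kraft inequality: Σ 2^(-l_i) ≤ 1 for prefix-free code
Calculating: 2^(-1) + 2^(-1) + 2^(-1) + 2^(-1) + 2^(-2) + 2^(-5) + 2^(-5) + 2^(-6)
= 0.5 + 0.5 + 0.5 + 0.5 + 0.25 + 0.03125 + 0.03125 + 0.015625
= 2.3281
Since 2.3281 > 1, prefix-free code does not exist


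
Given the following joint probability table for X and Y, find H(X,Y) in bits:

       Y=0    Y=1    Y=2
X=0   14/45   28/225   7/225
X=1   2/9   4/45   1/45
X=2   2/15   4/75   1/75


H(X,Y) = -Σ p(x,y) log₂ p(x,y)
  p(0,0)=14/45: -0.3111 × log₂(0.3111) = 0.5241
  p(0,1)=28/225: -0.1244 × log₂(0.1244) = 0.3741
  p(0,2)=7/225: -0.0311 × log₂(0.0311) = 0.1558
  p(1,0)=2/9: -0.2222 × log₂(0.2222) = 0.4822
  p(1,1)=4/45: -0.0889 × log₂(0.0889) = 0.3104
  p(1,2)=1/45: -0.0222 × log₂(0.0222) = 0.1220
  p(2,0)=2/15: -0.1333 × log₂(0.1333) = 0.3876
  p(2,1)=4/75: -0.0533 × log₂(0.0533) = 0.2255
  p(2,2)=1/75: -0.0133 × log₂(0.0133) = 0.0831
H(X,Y) = 2.6648 bits


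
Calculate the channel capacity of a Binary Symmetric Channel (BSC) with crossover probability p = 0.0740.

For BSC with error probability p:
C = 1 - H(p) where H(p) is binary entropy
H(0.0740) = -0.0740 × log₂(0.0740) - 0.9260 × log₂(0.9260)
H(p) = 0.3807
C = 1 - 0.3807 = 0.6193 bits/use


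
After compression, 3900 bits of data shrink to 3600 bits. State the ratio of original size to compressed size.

Compression ratio = Original / Compressed
= 3900 / 3600 = 1.08:1


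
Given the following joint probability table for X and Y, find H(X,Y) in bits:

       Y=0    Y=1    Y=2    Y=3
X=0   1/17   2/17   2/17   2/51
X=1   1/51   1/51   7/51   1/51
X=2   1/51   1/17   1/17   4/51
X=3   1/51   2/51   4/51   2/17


H(X,Y) = -Σ p(x,y) log₂ p(x,y)
  p(0,0)=1/17: -0.0588 × log₂(0.0588) = 0.2404
  p(0,1)=2/17: -0.1176 × log₂(0.1176) = 0.3632
  p(0,2)=2/17: -0.1176 × log₂(0.1176) = 0.3632
  p(0,3)=2/51: -0.0392 × log₂(0.0392) = 0.1832
  p(1,0)=1/51: -0.0196 × log₂(0.0196) = 0.1112
  p(1,1)=1/51: -0.0196 × log₂(0.0196) = 0.1112
  p(1,2)=7/51: -0.1373 × log₂(0.1373) = 0.3932
  p(1,3)=1/51: -0.0196 × log₂(0.0196) = 0.1112
  p(2,0)=1/51: -0.0196 × log₂(0.0196) = 0.1112
  p(2,1)=1/17: -0.0588 × log₂(0.0588) = 0.2404
  p(2,2)=1/17: -0.0588 × log₂(0.0588) = 0.2404
  p(2,3)=4/51: -0.0784 × log₂(0.0784) = 0.2880
  p(3,0)=1/51: -0.0196 × log₂(0.0196) = 0.1112
  p(3,1)=2/51: -0.0392 × log₂(0.0392) = 0.1832
  p(3,2)=4/51: -0.0784 × log₂(0.0784) = 0.2880
  p(3,3)=2/17: -0.1176 × log₂(0.1176) = 0.3632
H(X,Y) = 3.7029 bits


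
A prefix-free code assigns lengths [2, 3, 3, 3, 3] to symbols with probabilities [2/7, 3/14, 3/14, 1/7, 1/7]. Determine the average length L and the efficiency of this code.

Average length L = Σ p_i × l_i = 2.7143 bits
Entropy H = 2.2709 bits
Efficiency η = H/L × 100% = 83.67%


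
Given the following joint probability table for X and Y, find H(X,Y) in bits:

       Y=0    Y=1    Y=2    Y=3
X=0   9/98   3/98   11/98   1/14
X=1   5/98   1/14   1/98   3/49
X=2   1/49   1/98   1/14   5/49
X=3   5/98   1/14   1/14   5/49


H(X,Y) = -Σ p(x,y) log₂ p(x,y)
  p(0,0)=9/98: -0.0918 × log₂(0.0918) = 0.3164
  p(0,1)=3/98: -0.0306 × log₂(0.0306) = 0.1540
  p(0,2)=11/98: -0.1122 × log₂(0.1122) = 0.3542
  p(0,3)=1/14: -0.0714 × log₂(0.0714) = 0.2720
  p(1,0)=5/98: -0.0510 × log₂(0.0510) = 0.2190
  p(1,1)=1/14: -0.0714 × log₂(0.0714) = 0.2720
  p(1,2)=1/98: -0.0102 × log₂(0.0102) = 0.0675
  p(1,3)=3/49: -0.0612 × log₂(0.0612) = 0.2467
  p(2,0)=1/49: -0.0204 × log₂(0.0204) = 0.1146
  p(2,1)=1/98: -0.0102 × log₂(0.0102) = 0.0675
  p(2,2)=1/14: -0.0714 × log₂(0.0714) = 0.2720
  p(2,3)=5/49: -0.1020 × log₂(0.1020) = 0.3360
  p(3,0)=5/98: -0.0510 × log₂(0.0510) = 0.2190
  p(3,1)=1/14: -0.0714 × log₂(0.0714) = 0.2720
  p(3,2)=1/14: -0.0714 × log₂(0.0714) = 0.2720
  p(3,3)=5/49: -0.1020 × log₂(0.1020) = 0.3360
H(X,Y) = 3.7906 bits


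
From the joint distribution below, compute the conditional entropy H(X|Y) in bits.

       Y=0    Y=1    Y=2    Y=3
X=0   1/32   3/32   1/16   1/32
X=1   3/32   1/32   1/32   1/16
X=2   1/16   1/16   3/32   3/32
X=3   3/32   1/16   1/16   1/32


H(X|Y) = Σ_y p(y) H(X|Y=y)
  p(Y=0) = 9/32, H(X|Y=0) = 1.8911
  p(Y=1) = 1/4, H(X|Y=1) = 1.9056
  p(Y=2) = 1/4, H(X|Y=2) = 1.9056
  p(Y=3) = 7/32, H(X|Y=3) = 1.8424
H(X|Y) = 0.2812×1.8911 + 0.2500×1.9056 + 0.2500×1.9056 + 0.2188×1.8424 = 1.8877 bits


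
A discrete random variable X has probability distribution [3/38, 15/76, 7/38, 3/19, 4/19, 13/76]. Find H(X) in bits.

H(X) = -Σ p(x) log₂ p(x)
  -3/38 × log₂(3/38) = 0.2892
  -15/76 × log₂(15/76) = 0.4620
  -7/38 × log₂(7/38) = 0.4496
  -3/19 × log₂(3/19) = 0.4205
  -4/19 × log₂(4/19) = 0.4732
  -13/76 × log₂(13/76) = 0.4358
H(X) = 2.5303 bits


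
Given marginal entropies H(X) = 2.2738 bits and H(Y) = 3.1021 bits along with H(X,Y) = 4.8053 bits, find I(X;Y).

I(X;Y) = H(X) + H(Y) - H(X,Y)
I(X;Y) = 2.2738 + 3.1021 - 4.8053 = 0.5706 bits


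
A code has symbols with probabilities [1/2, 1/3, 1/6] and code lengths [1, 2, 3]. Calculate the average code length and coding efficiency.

Average length L = Σ p_i × l_i = 1.6667 bits
Entropy H = 1.4591 bits
Efficiency η = H/L × 100% = 87.55%


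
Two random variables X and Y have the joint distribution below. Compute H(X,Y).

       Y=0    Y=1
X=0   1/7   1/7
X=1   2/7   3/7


H(X,Y) = -Σ p(x,y) log₂ p(x,y)
  p(0,0)=1/7: -0.1429 × log₂(0.1429) = 0.4011
  p(0,1)=1/7: -0.1429 × log₂(0.1429) = 0.4011
  p(1,0)=2/7: -0.2857 × log₂(0.2857) = 0.5164
  p(1,1)=3/7: -0.4286 × log₂(0.4286) = 0.5239
H(X,Y) = 1.8424 bits


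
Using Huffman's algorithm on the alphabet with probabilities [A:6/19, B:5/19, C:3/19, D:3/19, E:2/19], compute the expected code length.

Huffman tree construction:
Combine smallest probabilities repeatedly
Resulting codes:
  A: 11 (length 2)
  B: 01 (length 2)
  C: 101 (length 3)
  D: 00 (length 2)
  E: 100 (length 3)
Average length = Σ p(s) × length(s) = 2.2632 bits


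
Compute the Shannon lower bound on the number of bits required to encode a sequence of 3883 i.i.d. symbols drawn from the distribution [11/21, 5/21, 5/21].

Entropy H = 1.4746 bits/symbol
Minimum bits = H × n = 1.4746 × 3883
= 5725.69 bits


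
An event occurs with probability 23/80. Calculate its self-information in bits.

Information content I(x) = -log₂(p(x))
I = -log₂(23/80) = -log₂(0.2875)
I = 1.7984 bits


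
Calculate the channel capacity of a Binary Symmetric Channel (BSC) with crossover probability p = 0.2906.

For BSC with error probability p:
C = 1 - H(p) where H(p) is binary entropy
H(0.2906) = -0.2906 × log₂(0.2906) - 0.7094 × log₂(0.7094)
H(p) = 0.8695
C = 1 - 0.8695 = 0.1305 bits/use


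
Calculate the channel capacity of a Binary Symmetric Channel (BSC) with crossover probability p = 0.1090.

For BSC with error probability p:
C = 1 - H(p) where H(p) is binary entropy
H(0.1090) = -0.1090 × log₂(0.1090) - 0.8910 × log₂(0.8910)
H(p) = 0.4969
C = 1 - 0.4969 = 0.5031 bits/use


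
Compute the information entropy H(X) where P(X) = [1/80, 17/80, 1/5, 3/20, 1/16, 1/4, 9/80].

H(X) = -Σ p(x) log₂ p(x)
  -1/80 × log₂(1/80) = 0.0790
  -17/80 × log₂(17/80) = 0.4748
  -1/5 × log₂(1/5) = 0.4644
  -3/20 × log₂(3/20) = 0.4105
  -1/16 × log₂(1/16) = 0.2500
  -1/4 × log₂(1/4) = 0.5000
  -9/80 × log₂(9/80) = 0.3546
H(X) = 2.5334 bits


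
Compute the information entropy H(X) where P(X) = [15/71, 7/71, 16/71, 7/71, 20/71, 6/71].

H(X) = -Σ p(x) log₂ p(x)
  -15/71 × log₂(15/71) = 0.4738
  -7/71 × log₂(7/71) = 0.3295
  -16/71 × log₂(16/71) = 0.4845
  -7/71 × log₂(7/71) = 0.3295
  -20/71 × log₂(20/71) = 0.5149
  -6/71 × log₂(6/71) = 0.3012
H(X) = 2.4335 bits


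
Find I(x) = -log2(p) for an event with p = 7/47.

Information content I(x) = -log₂(p(x))
I = -log₂(7/47) = -log₂(0.1489)
I = 2.7472 bits


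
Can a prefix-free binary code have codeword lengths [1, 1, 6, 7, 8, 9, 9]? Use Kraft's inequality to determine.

Kraft inequality: Σ 2^(-l_i) ≤ 1 for prefix-free code
Calculating: 2^(-1) + 2^(-1) + 2^(-6) + 2^(-7) + 2^(-8) + 2^(-9) + 2^(-9)
= 0.5 + 0.5 + 0.015625 + 0.0078125 + 0.00390625 + 0.001953125 + 0.001953125
= 1.0312
Since 1.0312 > 1, prefix-free code does not exist


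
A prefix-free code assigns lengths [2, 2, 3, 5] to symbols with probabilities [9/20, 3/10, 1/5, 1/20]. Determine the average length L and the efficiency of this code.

Average length L = Σ p_i × l_i = 2.3500 bits
Entropy H = 1.7200 bits
Efficiency η = H/L × 100% = 73.19%


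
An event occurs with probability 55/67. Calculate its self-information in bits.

Information content I(x) = -log₂(p(x))
I = -log₂(55/67) = -log₂(0.8209)
I = 0.2847 bits


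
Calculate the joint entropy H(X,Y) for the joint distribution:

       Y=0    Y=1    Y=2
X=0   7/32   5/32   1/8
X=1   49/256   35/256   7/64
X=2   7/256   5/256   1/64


H(X,Y) = -Σ p(x,y) log₂ p(x,y)
  p(0,0)=7/32: -0.2188 × log₂(0.2188) = 0.4796
  p(0,1)=5/32: -0.1562 × log₂(0.1562) = 0.4184
  p(0,2)=1/8: -0.1250 × log₂(0.1250) = 0.3750
  p(1,0)=49/256: -0.1914 × log₂(0.1914) = 0.4566
  p(1,1)=35/256: -0.1367 × log₂(0.1367) = 0.3925
  p(1,2)=7/64: -0.1094 × log₂(0.1094) = 0.3492
  p(2,0)=7/256: -0.0273 × log₂(0.0273) = 0.1420
  p(2,1)=5/256: -0.0195 × log₂(0.0195) = 0.1109
  p(2,2)=1/64: -0.0156 × log₂(0.0156) = 0.0938
H(X,Y) = 2.8180 bits


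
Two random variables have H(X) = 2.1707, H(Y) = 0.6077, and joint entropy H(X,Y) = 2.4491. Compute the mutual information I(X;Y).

I(X;Y) = H(X) + H(Y) - H(X,Y)
I(X;Y) = 2.1707 + 0.6077 - 2.4491 = 0.3293 bits


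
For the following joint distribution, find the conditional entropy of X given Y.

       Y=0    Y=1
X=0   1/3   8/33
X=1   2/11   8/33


H(X|Y) = Σ_y p(y) H(X|Y=y)
  p(Y=0) = 17/33, H(X|Y=0) = 0.9367
  p(Y=1) = 16/33, H(X|Y=1) = 1.0000
H(X|Y) = 0.5152×0.9367 + 0.4848×1.0000 = 0.9674 bits


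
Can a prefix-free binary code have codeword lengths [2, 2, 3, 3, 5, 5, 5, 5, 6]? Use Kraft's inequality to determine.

Kraft inequality: Σ 2^(-l_i) ≤ 1 for prefix-free code
Calculating: 2^(-2) + 2^(-2) + 2^(-3) + 2^(-3) + 2^(-5) + 2^(-5) + 2^(-5) + 2^(-5) + 2^(-6)
= 0.25 + 0.25 + 0.125 + 0.125 + 0.03125 + 0.03125 + 0.03125 + 0.03125 + 0.015625
= 0.8906
Since 0.8906 ≤ 1, prefix-free code exists


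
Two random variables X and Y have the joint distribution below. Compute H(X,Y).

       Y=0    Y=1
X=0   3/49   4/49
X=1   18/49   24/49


H(X,Y) = -Σ p(x,y) log₂ p(x,y)
  p(0,0)=3/49: -0.0612 × log₂(0.0612) = 0.2467
  p(0,1)=4/49: -0.0816 × log₂(0.0816) = 0.2951
  p(1,0)=18/49: -0.3673 × log₂(0.3673) = 0.5307
  p(1,1)=24/49: -0.4898 × log₂(0.4898) = 0.5044
H(X,Y) = 1.5769 bits


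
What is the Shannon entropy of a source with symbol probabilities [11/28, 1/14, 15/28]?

H(X) = -Σ p(x) log₂ p(x)
  -11/28 × log₂(11/28) = 0.5295
  -1/14 × log₂(1/14) = 0.2720
  -15/28 × log₂(15/28) = 0.4824
H(X) = 1.2839 bits


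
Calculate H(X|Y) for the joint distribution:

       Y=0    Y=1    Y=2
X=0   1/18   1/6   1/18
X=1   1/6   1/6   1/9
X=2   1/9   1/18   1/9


H(X|Y) = Σ_y p(y) H(X|Y=y)
  p(Y=0) = 1/3, H(X|Y=0) = 1.4591
  p(Y=1) = 7/18, H(X|Y=1) = 1.4488
  p(Y=2) = 5/18, H(X|Y=2) = 1.5219
H(X|Y) = 0.3333×1.4591 + 0.3889×1.4488 + 0.2778×1.5219 = 1.4726 bits


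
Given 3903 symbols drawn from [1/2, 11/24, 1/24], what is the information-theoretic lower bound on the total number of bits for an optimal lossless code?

Entropy H = 1.2069 bits/symbol
Minimum bits = H × n = 1.2069 × 3903
= 4710.56 bits


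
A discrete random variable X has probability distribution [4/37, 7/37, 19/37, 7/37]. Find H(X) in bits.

H(X) = -Σ p(x) log₂ p(x)
  -4/37 × log₂(4/37) = 0.3470
  -7/37 × log₂(7/37) = 0.4545
  -19/37 × log₂(19/37) = 0.4938
  -7/37 × log₂(7/37) = 0.4545
H(X) = 1.7496 bits


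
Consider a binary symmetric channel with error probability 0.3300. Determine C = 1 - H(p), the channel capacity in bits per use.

For BSC with error probability p:
C = 1 - H(p) where H(p) is binary entropy
H(0.3300) = -0.3300 × log₂(0.3300) - 0.6700 × log₂(0.6700)
H(p) = 0.9149
C = 1 - 0.9149 = 0.0851 bits/use


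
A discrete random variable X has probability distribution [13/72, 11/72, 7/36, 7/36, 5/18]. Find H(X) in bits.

H(X) = -Σ p(x) log₂ p(x)
  -13/72 × log₂(13/72) = 0.4459
  -11/72 × log₂(11/72) = 0.4141
  -7/36 × log₂(7/36) = 0.4594
  -7/36 × log₂(7/36) = 0.4594
  -5/18 × log₂(5/18) = 0.5133
H(X) = 2.2921 bits


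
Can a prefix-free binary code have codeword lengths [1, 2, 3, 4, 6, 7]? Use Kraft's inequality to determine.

Kraft inequality: Σ 2^(-l_i) ≤ 1 for prefix-free code
Calculating: 2^(-1) + 2^(-2) + 2^(-3) + 2^(-4) + 2^(-6) + 2^(-7)
= 0.5 + 0.25 + 0.125 + 0.0625 + 0.015625 + 0.0078125
= 0.9609
Since 0.9609 ≤ 1, prefix-free code exists


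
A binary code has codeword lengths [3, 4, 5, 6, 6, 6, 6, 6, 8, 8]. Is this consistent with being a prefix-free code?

Kraft inequality: Σ 2^(-l_i) ≤ 1 for prefix-free code
Calculating: 2^(-3) + 2^(-4) + 2^(-5) + 2^(-6) + 2^(-6) + 2^(-6) + 2^(-6) + 2^(-6) + 2^(-8) + 2^(-8)
= 0.125 + 0.0625 + 0.03125 + 0.015625 + 0.015625 + 0.015625 + 0.015625 + 0.015625 + 0.00390625 + 0.00390625
= 0.3047
Since 0.3047 ≤ 1, prefix-free code exists


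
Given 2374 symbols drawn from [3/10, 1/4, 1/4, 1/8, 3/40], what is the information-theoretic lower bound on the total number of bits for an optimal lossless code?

Entropy H = 2.1764 bits/symbol
Minimum bits = H × n = 2.1764 × 2374
= 5166.68 bits
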